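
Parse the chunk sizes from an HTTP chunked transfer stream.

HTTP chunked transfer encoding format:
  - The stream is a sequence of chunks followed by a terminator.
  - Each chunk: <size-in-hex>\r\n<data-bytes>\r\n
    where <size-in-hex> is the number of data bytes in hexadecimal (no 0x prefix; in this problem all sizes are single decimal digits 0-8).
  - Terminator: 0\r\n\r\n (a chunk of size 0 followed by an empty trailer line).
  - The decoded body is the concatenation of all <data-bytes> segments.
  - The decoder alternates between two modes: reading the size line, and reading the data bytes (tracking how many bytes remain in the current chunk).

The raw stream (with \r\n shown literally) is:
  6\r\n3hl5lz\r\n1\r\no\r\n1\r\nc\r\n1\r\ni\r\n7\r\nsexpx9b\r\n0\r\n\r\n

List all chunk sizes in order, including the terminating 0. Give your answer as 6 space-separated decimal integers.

Answer: 6 1 1 1 7 0

Derivation:
Chunk 1: stream[0..1]='6' size=0x6=6, data at stream[3..9]='3hl5lz' -> body[0..6], body so far='3hl5lz'
Chunk 2: stream[11..12]='1' size=0x1=1, data at stream[14..15]='o' -> body[6..7], body so far='3hl5lzo'
Chunk 3: stream[17..18]='1' size=0x1=1, data at stream[20..21]='c' -> body[7..8], body so far='3hl5lzoc'
Chunk 4: stream[23..24]='1' size=0x1=1, data at stream[26..27]='i' -> body[8..9], body so far='3hl5lzoci'
Chunk 5: stream[29..30]='7' size=0x7=7, data at stream[32..39]='sexpx9b' -> body[9..16], body so far='3hl5lzocisexpx9b'
Chunk 6: stream[41..42]='0' size=0 (terminator). Final body='3hl5lzocisexpx9b' (16 bytes)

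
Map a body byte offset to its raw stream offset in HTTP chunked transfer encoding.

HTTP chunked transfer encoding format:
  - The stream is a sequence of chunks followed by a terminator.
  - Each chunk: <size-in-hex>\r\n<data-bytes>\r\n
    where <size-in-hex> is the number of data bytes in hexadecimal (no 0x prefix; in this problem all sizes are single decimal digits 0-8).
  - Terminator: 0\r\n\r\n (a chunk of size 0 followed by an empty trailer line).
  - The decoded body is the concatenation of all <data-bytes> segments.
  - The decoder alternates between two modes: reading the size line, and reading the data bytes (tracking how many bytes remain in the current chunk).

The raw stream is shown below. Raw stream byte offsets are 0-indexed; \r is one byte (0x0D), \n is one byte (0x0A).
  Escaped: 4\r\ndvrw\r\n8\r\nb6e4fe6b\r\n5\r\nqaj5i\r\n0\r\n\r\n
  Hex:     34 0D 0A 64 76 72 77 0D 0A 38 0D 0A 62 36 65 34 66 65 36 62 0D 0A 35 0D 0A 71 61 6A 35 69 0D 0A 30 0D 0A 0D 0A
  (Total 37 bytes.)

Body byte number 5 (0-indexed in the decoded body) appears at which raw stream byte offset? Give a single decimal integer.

Answer: 13

Derivation:
Chunk 1: stream[0..1]='4' size=0x4=4, data at stream[3..7]='dvrw' -> body[0..4], body so far='dvrw'
Chunk 2: stream[9..10]='8' size=0x8=8, data at stream[12..20]='b6e4fe6b' -> body[4..12], body so far='dvrwb6e4fe6b'
Chunk 3: stream[22..23]='5' size=0x5=5, data at stream[25..30]='qaj5i' -> body[12..17], body so far='dvrwb6e4fe6bqaj5i'
Chunk 4: stream[32..33]='0' size=0 (terminator). Final body='dvrwb6e4fe6bqaj5i' (17 bytes)
Body byte 5 at stream offset 13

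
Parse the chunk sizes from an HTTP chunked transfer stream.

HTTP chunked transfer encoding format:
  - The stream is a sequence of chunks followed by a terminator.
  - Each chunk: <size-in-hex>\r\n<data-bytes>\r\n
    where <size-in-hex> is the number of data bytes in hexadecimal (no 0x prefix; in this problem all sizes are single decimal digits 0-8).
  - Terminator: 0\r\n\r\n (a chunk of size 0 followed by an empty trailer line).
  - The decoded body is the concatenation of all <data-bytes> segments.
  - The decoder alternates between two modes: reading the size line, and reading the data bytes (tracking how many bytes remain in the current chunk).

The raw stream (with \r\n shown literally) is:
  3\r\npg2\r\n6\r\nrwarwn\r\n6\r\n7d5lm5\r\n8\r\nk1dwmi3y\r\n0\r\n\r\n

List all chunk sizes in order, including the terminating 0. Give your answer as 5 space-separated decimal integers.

Answer: 3 6 6 8 0

Derivation:
Chunk 1: stream[0..1]='3' size=0x3=3, data at stream[3..6]='pg2' -> body[0..3], body so far='pg2'
Chunk 2: stream[8..9]='6' size=0x6=6, data at stream[11..17]='rwarwn' -> body[3..9], body so far='pg2rwarwn'
Chunk 3: stream[19..20]='6' size=0x6=6, data at stream[22..28]='7d5lm5' -> body[9..15], body so far='pg2rwarwn7d5lm5'
Chunk 4: stream[30..31]='8' size=0x8=8, data at stream[33..41]='k1dwmi3y' -> body[15..23], body so far='pg2rwarwn7d5lm5k1dwmi3y'
Chunk 5: stream[43..44]='0' size=0 (terminator). Final body='pg2rwarwn7d5lm5k1dwmi3y' (23 bytes)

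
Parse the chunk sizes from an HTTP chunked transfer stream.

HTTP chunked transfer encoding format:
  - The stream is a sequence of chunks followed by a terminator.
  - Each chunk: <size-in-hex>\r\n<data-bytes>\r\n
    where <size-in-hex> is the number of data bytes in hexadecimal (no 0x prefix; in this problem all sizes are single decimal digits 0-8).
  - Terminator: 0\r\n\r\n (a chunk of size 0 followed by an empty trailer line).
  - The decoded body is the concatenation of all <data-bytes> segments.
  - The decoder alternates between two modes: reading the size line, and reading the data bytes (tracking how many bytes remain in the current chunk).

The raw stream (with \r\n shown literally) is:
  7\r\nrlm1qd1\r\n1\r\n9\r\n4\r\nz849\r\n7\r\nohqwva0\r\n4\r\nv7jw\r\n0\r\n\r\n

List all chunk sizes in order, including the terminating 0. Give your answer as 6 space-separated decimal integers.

Answer: 7 1 4 7 4 0

Derivation:
Chunk 1: stream[0..1]='7' size=0x7=7, data at stream[3..10]='rlm1qd1' -> body[0..7], body so far='rlm1qd1'
Chunk 2: stream[12..13]='1' size=0x1=1, data at stream[15..16]='9' -> body[7..8], body so far='rlm1qd19'
Chunk 3: stream[18..19]='4' size=0x4=4, data at stream[21..25]='z849' -> body[8..12], body so far='rlm1qd19z849'
Chunk 4: stream[27..28]='7' size=0x7=7, data at stream[30..37]='ohqwva0' -> body[12..19], body so far='rlm1qd19z849ohqwva0'
Chunk 5: stream[39..40]='4' size=0x4=4, data at stream[42..46]='v7jw' -> body[19..23], body so far='rlm1qd19z849ohqwva0v7jw'
Chunk 6: stream[48..49]='0' size=0 (terminator). Final body='rlm1qd19z849ohqwva0v7jw' (23 bytes)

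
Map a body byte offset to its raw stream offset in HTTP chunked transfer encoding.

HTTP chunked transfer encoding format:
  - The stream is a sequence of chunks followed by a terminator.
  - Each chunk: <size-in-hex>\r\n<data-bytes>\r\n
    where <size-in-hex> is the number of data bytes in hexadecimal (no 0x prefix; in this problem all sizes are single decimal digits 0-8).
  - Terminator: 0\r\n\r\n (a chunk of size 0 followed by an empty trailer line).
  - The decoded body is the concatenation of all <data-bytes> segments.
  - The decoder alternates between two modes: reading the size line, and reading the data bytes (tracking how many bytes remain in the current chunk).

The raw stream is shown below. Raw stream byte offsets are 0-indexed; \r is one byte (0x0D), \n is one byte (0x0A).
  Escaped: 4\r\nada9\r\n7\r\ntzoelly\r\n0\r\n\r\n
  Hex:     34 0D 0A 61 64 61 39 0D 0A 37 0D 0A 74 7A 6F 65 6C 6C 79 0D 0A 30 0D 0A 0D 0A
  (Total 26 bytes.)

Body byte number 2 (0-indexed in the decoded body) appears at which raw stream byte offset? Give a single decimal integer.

Chunk 1: stream[0..1]='4' size=0x4=4, data at stream[3..7]='ada9' -> body[0..4], body so far='ada9'
Chunk 2: stream[9..10]='7' size=0x7=7, data at stream[12..19]='tzoelly' -> body[4..11], body so far='ada9tzoelly'
Chunk 3: stream[21..22]='0' size=0 (terminator). Final body='ada9tzoelly' (11 bytes)
Body byte 2 at stream offset 5

Answer: 5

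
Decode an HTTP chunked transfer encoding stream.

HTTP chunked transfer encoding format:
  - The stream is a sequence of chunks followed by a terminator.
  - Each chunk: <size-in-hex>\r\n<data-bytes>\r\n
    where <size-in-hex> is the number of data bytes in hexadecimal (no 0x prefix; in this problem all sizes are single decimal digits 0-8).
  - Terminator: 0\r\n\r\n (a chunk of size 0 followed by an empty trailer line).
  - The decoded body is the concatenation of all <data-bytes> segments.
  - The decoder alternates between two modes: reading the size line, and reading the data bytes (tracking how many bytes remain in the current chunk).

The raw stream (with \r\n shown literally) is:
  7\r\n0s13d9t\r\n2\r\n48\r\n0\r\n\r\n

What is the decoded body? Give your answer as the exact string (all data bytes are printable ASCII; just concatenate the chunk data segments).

Chunk 1: stream[0..1]='7' size=0x7=7, data at stream[3..10]='0s13d9t' -> body[0..7], body so far='0s13d9t'
Chunk 2: stream[12..13]='2' size=0x2=2, data at stream[15..17]='48' -> body[7..9], body so far='0s13d9t48'
Chunk 3: stream[19..20]='0' size=0 (terminator). Final body='0s13d9t48' (9 bytes)

Answer: 0s13d9t48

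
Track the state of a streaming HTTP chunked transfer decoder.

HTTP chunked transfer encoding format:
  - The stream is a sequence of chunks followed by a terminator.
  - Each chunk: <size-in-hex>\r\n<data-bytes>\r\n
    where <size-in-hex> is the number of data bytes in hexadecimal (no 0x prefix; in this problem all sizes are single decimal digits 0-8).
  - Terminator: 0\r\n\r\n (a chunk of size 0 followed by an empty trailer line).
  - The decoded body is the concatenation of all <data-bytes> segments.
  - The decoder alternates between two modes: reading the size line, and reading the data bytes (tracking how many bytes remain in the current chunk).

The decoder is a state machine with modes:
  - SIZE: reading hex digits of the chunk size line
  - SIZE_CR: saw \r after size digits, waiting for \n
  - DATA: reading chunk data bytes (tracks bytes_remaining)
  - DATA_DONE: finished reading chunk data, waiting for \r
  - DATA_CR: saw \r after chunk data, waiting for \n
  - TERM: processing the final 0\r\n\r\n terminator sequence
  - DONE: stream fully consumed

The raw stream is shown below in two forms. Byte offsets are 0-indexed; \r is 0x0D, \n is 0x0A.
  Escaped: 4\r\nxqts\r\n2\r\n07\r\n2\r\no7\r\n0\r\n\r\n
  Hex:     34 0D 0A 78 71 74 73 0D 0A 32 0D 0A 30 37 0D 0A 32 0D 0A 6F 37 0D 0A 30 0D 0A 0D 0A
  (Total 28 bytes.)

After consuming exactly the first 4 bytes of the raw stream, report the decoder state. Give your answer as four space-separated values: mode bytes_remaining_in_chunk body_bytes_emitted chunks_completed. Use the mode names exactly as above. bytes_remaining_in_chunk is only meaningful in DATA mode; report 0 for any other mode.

Answer: DATA 3 1 0

Derivation:
Byte 0 = '4': mode=SIZE remaining=0 emitted=0 chunks_done=0
Byte 1 = 0x0D: mode=SIZE_CR remaining=0 emitted=0 chunks_done=0
Byte 2 = 0x0A: mode=DATA remaining=4 emitted=0 chunks_done=0
Byte 3 = 'x': mode=DATA remaining=3 emitted=1 chunks_done=0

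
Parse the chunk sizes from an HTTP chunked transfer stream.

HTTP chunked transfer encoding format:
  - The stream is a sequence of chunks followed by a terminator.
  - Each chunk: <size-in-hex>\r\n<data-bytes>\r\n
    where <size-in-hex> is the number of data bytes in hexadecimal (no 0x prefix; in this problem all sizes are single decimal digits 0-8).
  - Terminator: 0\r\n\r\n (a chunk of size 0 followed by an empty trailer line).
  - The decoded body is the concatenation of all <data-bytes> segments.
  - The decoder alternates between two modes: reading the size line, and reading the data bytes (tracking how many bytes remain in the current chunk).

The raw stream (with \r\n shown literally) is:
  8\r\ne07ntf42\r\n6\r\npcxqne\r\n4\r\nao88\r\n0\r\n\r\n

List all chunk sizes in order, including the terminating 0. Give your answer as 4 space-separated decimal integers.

Chunk 1: stream[0..1]='8' size=0x8=8, data at stream[3..11]='e07ntf42' -> body[0..8], body so far='e07ntf42'
Chunk 2: stream[13..14]='6' size=0x6=6, data at stream[16..22]='pcxqne' -> body[8..14], body so far='e07ntf42pcxqne'
Chunk 3: stream[24..25]='4' size=0x4=4, data at stream[27..31]='ao88' -> body[14..18], body so far='e07ntf42pcxqneao88'
Chunk 4: stream[33..34]='0' size=0 (terminator). Final body='e07ntf42pcxqneao88' (18 bytes)

Answer: 8 6 4 0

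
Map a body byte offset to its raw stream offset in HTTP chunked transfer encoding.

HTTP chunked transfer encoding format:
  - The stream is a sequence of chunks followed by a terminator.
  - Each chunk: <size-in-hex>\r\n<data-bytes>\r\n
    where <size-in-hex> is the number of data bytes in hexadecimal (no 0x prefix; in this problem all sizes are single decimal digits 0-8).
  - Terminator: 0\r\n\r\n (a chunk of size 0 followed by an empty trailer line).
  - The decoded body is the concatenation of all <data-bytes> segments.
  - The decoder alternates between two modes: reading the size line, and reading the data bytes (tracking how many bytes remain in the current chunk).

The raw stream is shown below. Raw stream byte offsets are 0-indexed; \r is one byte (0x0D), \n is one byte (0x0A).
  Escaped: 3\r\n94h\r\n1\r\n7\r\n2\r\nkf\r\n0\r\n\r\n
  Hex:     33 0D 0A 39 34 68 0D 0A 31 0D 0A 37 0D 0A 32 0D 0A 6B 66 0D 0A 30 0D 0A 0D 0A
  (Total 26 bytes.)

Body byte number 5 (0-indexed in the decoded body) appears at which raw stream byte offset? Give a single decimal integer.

Chunk 1: stream[0..1]='3' size=0x3=3, data at stream[3..6]='94h' -> body[0..3], body so far='94h'
Chunk 2: stream[8..9]='1' size=0x1=1, data at stream[11..12]='7' -> body[3..4], body so far='94h7'
Chunk 3: stream[14..15]='2' size=0x2=2, data at stream[17..19]='kf' -> body[4..6], body so far='94h7kf'
Chunk 4: stream[21..22]='0' size=0 (terminator). Final body='94h7kf' (6 bytes)
Body byte 5 at stream offset 18

Answer: 18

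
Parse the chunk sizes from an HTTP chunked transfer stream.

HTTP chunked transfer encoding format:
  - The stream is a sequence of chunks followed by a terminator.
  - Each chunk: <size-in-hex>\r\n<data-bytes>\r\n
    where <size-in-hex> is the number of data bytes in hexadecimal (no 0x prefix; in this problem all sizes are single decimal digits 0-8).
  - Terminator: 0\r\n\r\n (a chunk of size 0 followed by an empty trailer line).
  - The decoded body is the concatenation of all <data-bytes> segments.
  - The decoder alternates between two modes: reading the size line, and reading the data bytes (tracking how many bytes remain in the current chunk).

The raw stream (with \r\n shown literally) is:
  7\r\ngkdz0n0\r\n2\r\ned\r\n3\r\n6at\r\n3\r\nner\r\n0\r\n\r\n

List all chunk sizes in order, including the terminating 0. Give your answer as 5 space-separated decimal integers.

Answer: 7 2 3 3 0

Derivation:
Chunk 1: stream[0..1]='7' size=0x7=7, data at stream[3..10]='gkdz0n0' -> body[0..7], body so far='gkdz0n0'
Chunk 2: stream[12..13]='2' size=0x2=2, data at stream[15..17]='ed' -> body[7..9], body so far='gkdz0n0ed'
Chunk 3: stream[19..20]='3' size=0x3=3, data at stream[22..25]='6at' -> body[9..12], body so far='gkdz0n0ed6at'
Chunk 4: stream[27..28]='3' size=0x3=3, data at stream[30..33]='ner' -> body[12..15], body so far='gkdz0n0ed6atner'
Chunk 5: stream[35..36]='0' size=0 (terminator). Final body='gkdz0n0ed6atner' (15 bytes)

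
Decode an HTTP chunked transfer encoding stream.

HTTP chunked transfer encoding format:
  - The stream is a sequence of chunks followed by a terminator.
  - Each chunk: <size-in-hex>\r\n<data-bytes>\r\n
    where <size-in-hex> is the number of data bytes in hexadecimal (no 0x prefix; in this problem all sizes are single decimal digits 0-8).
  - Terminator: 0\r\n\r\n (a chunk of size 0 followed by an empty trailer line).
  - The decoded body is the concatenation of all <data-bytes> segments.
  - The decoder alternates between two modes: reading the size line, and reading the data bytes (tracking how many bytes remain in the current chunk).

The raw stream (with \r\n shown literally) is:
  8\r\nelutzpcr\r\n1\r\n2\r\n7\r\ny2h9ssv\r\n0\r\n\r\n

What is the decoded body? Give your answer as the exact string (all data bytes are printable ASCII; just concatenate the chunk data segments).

Chunk 1: stream[0..1]='8' size=0x8=8, data at stream[3..11]='elutzpcr' -> body[0..8], body so far='elutzpcr'
Chunk 2: stream[13..14]='1' size=0x1=1, data at stream[16..17]='2' -> body[8..9], body so far='elutzpcr2'
Chunk 3: stream[19..20]='7' size=0x7=7, data at stream[22..29]='y2h9ssv' -> body[9..16], body so far='elutzpcr2y2h9ssv'
Chunk 4: stream[31..32]='0' size=0 (terminator). Final body='elutzpcr2y2h9ssv' (16 bytes)

Answer: elutzpcr2y2h9ssv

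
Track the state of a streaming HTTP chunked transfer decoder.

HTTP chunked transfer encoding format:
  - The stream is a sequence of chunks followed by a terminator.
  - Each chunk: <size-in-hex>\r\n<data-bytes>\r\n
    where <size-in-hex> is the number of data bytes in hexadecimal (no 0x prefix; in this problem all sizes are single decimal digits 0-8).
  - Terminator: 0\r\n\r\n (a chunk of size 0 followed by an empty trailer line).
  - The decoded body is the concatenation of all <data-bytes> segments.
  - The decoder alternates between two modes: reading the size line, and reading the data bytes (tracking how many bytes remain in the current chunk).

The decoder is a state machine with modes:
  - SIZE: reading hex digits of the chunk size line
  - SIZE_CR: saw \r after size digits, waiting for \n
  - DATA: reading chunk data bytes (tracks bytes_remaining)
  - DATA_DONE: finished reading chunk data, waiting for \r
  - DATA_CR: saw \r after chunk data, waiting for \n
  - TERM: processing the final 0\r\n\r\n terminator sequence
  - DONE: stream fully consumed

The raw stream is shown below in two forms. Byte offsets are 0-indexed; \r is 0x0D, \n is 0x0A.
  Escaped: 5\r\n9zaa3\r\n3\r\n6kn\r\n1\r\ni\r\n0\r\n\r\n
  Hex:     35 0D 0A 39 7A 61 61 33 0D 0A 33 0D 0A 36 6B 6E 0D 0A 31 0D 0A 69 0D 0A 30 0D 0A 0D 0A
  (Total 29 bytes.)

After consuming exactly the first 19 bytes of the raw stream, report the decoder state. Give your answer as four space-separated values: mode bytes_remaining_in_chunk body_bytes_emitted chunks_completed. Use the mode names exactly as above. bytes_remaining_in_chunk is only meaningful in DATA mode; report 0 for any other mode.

Byte 0 = '5': mode=SIZE remaining=0 emitted=0 chunks_done=0
Byte 1 = 0x0D: mode=SIZE_CR remaining=0 emitted=0 chunks_done=0
Byte 2 = 0x0A: mode=DATA remaining=5 emitted=0 chunks_done=0
Byte 3 = '9': mode=DATA remaining=4 emitted=1 chunks_done=0
Byte 4 = 'z': mode=DATA remaining=3 emitted=2 chunks_done=0
Byte 5 = 'a': mode=DATA remaining=2 emitted=3 chunks_done=0
Byte 6 = 'a': mode=DATA remaining=1 emitted=4 chunks_done=0
Byte 7 = '3': mode=DATA_DONE remaining=0 emitted=5 chunks_done=0
Byte 8 = 0x0D: mode=DATA_CR remaining=0 emitted=5 chunks_done=0
Byte 9 = 0x0A: mode=SIZE remaining=0 emitted=5 chunks_done=1
Byte 10 = '3': mode=SIZE remaining=0 emitted=5 chunks_done=1
Byte 11 = 0x0D: mode=SIZE_CR remaining=0 emitted=5 chunks_done=1
Byte 12 = 0x0A: mode=DATA remaining=3 emitted=5 chunks_done=1
Byte 13 = '6': mode=DATA remaining=2 emitted=6 chunks_done=1
Byte 14 = 'k': mode=DATA remaining=1 emitted=7 chunks_done=1
Byte 15 = 'n': mode=DATA_DONE remaining=0 emitted=8 chunks_done=1
Byte 16 = 0x0D: mode=DATA_CR remaining=0 emitted=8 chunks_done=1
Byte 17 = 0x0A: mode=SIZE remaining=0 emitted=8 chunks_done=2
Byte 18 = '1': mode=SIZE remaining=0 emitted=8 chunks_done=2

Answer: SIZE 0 8 2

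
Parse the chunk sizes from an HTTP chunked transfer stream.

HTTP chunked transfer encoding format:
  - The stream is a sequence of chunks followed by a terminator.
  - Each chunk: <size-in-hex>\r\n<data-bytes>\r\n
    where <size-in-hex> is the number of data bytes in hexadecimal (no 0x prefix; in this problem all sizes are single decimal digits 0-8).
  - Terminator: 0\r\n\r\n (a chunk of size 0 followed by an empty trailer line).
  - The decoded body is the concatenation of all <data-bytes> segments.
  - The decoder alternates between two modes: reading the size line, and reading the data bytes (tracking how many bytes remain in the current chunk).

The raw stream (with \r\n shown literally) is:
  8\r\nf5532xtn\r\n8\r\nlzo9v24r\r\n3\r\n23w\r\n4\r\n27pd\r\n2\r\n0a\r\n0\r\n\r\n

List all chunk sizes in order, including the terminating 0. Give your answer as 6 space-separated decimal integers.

Chunk 1: stream[0..1]='8' size=0x8=8, data at stream[3..11]='f5532xtn' -> body[0..8], body so far='f5532xtn'
Chunk 2: stream[13..14]='8' size=0x8=8, data at stream[16..24]='lzo9v24r' -> body[8..16], body so far='f5532xtnlzo9v24r'
Chunk 3: stream[26..27]='3' size=0x3=3, data at stream[29..32]='23w' -> body[16..19], body so far='f5532xtnlzo9v24r23w'
Chunk 4: stream[34..35]='4' size=0x4=4, data at stream[37..41]='27pd' -> body[19..23], body so far='f5532xtnlzo9v24r23w27pd'
Chunk 5: stream[43..44]='2' size=0x2=2, data at stream[46..48]='0a' -> body[23..25], body so far='f5532xtnlzo9v24r23w27pd0a'
Chunk 6: stream[50..51]='0' size=0 (terminator). Final body='f5532xtnlzo9v24r23w27pd0a' (25 bytes)

Answer: 8 8 3 4 2 0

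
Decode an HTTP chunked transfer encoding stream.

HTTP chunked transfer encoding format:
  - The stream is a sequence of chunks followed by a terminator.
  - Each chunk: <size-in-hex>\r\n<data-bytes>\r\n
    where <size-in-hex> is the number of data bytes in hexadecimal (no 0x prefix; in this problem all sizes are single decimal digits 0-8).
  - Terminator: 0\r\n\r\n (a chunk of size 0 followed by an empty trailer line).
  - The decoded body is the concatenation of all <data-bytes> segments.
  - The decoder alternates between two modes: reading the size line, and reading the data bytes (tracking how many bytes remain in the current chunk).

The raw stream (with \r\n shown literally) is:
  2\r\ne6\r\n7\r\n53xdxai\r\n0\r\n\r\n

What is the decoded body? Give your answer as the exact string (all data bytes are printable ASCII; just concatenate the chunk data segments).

Chunk 1: stream[0..1]='2' size=0x2=2, data at stream[3..5]='e6' -> body[0..2], body so far='e6'
Chunk 2: stream[7..8]='7' size=0x7=7, data at stream[10..17]='53xdxai' -> body[2..9], body so far='e653xdxai'
Chunk 3: stream[19..20]='0' size=0 (terminator). Final body='e653xdxai' (9 bytes)

Answer: e653xdxai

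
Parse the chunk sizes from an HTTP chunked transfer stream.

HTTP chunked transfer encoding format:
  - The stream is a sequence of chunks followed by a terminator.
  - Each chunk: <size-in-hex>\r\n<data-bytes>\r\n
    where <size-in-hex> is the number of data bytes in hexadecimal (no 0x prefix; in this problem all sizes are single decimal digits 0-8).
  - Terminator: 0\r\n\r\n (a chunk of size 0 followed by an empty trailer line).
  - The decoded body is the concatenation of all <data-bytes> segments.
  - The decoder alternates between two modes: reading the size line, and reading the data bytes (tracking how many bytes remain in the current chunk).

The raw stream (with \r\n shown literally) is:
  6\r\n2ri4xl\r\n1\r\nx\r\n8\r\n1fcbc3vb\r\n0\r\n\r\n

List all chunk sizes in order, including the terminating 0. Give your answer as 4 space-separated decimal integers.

Answer: 6 1 8 0

Derivation:
Chunk 1: stream[0..1]='6' size=0x6=6, data at stream[3..9]='2ri4xl' -> body[0..6], body so far='2ri4xl'
Chunk 2: stream[11..12]='1' size=0x1=1, data at stream[14..15]='x' -> body[6..7], body so far='2ri4xlx'
Chunk 3: stream[17..18]='8' size=0x8=8, data at stream[20..28]='1fcbc3vb' -> body[7..15], body so far='2ri4xlx1fcbc3vb'
Chunk 4: stream[30..31]='0' size=0 (terminator). Final body='2ri4xlx1fcbc3vb' (15 bytes)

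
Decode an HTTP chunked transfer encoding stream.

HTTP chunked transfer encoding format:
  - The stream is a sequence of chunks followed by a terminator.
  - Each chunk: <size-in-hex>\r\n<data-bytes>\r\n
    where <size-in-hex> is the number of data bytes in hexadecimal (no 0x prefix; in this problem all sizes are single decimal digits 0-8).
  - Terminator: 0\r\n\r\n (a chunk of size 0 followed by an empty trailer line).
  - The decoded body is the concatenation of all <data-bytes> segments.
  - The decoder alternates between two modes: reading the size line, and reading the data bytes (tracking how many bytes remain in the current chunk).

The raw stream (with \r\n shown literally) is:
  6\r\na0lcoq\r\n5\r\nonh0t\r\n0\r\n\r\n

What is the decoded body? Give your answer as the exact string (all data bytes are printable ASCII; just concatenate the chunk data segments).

Chunk 1: stream[0..1]='6' size=0x6=6, data at stream[3..9]='a0lcoq' -> body[0..6], body so far='a0lcoq'
Chunk 2: stream[11..12]='5' size=0x5=5, data at stream[14..19]='onh0t' -> body[6..11], body so far='a0lcoqonh0t'
Chunk 3: stream[21..22]='0' size=0 (terminator). Final body='a0lcoqonh0t' (11 bytes)

Answer: a0lcoqonh0t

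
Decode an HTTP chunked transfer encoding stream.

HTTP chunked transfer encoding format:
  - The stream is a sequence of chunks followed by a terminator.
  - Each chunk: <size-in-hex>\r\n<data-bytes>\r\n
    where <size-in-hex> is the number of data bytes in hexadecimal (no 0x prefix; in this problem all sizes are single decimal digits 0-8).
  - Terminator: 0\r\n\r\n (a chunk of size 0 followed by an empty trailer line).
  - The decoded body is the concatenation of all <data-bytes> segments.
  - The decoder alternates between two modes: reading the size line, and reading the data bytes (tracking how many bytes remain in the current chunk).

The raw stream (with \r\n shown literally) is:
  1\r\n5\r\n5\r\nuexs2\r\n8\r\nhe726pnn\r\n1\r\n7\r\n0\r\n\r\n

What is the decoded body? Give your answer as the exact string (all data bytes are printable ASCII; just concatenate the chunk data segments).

Chunk 1: stream[0..1]='1' size=0x1=1, data at stream[3..4]='5' -> body[0..1], body so far='5'
Chunk 2: stream[6..7]='5' size=0x5=5, data at stream[9..14]='uexs2' -> body[1..6], body so far='5uexs2'
Chunk 3: stream[16..17]='8' size=0x8=8, data at stream[19..27]='he726pnn' -> body[6..14], body so far='5uexs2he726pnn'
Chunk 4: stream[29..30]='1' size=0x1=1, data at stream[32..33]='7' -> body[14..15], body so far='5uexs2he726pnn7'
Chunk 5: stream[35..36]='0' size=0 (terminator). Final body='5uexs2he726pnn7' (15 bytes)

Answer: 5uexs2he726pnn7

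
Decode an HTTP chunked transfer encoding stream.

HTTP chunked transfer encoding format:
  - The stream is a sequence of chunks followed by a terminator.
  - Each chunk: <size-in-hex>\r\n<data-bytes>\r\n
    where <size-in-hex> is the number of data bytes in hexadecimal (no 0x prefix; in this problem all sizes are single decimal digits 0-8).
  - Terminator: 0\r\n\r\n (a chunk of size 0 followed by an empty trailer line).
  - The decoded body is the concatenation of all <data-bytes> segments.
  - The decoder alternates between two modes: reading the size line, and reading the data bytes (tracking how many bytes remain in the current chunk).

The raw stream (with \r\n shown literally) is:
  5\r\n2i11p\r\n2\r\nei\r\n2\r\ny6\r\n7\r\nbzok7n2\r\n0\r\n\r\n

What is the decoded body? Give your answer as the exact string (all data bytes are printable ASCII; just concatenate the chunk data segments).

Answer: 2i11peiy6bzok7n2

Derivation:
Chunk 1: stream[0..1]='5' size=0x5=5, data at stream[3..8]='2i11p' -> body[0..5], body so far='2i11p'
Chunk 2: stream[10..11]='2' size=0x2=2, data at stream[13..15]='ei' -> body[5..7], body so far='2i11pei'
Chunk 3: stream[17..18]='2' size=0x2=2, data at stream[20..22]='y6' -> body[7..9], body so far='2i11peiy6'
Chunk 4: stream[24..25]='7' size=0x7=7, data at stream[27..34]='bzok7n2' -> body[9..16], body so far='2i11peiy6bzok7n2'
Chunk 5: stream[36..37]='0' size=0 (terminator). Final body='2i11peiy6bzok7n2' (16 bytes)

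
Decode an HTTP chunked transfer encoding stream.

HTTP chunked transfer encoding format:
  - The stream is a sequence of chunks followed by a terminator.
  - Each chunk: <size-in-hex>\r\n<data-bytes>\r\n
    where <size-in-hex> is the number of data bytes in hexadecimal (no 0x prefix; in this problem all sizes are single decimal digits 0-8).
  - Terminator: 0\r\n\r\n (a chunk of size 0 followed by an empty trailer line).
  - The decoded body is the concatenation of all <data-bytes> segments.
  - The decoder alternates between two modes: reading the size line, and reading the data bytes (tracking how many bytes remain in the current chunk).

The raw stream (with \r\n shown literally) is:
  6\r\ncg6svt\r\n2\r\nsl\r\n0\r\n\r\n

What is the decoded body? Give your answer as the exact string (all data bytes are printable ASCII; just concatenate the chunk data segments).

Answer: cg6svtsl

Derivation:
Chunk 1: stream[0..1]='6' size=0x6=6, data at stream[3..9]='cg6svt' -> body[0..6], body so far='cg6svt'
Chunk 2: stream[11..12]='2' size=0x2=2, data at stream[14..16]='sl' -> body[6..8], body so far='cg6svtsl'
Chunk 3: stream[18..19]='0' size=0 (terminator). Final body='cg6svtsl' (8 bytes)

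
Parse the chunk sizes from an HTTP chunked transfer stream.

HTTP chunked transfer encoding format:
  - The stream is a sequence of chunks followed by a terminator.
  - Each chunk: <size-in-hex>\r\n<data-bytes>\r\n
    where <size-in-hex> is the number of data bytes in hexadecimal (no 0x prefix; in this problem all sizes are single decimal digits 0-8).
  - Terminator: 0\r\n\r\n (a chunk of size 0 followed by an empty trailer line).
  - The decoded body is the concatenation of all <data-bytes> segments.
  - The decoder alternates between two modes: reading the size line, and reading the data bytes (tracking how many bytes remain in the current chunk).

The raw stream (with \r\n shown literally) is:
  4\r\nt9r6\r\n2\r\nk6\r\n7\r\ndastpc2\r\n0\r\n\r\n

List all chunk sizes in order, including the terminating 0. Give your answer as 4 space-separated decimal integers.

Answer: 4 2 7 0

Derivation:
Chunk 1: stream[0..1]='4' size=0x4=4, data at stream[3..7]='t9r6' -> body[0..4], body so far='t9r6'
Chunk 2: stream[9..10]='2' size=0x2=2, data at stream[12..14]='k6' -> body[4..6], body so far='t9r6k6'
Chunk 3: stream[16..17]='7' size=0x7=7, data at stream[19..26]='dastpc2' -> body[6..13], body so far='t9r6k6dastpc2'
Chunk 4: stream[28..29]='0' size=0 (terminator). Final body='t9r6k6dastpc2' (13 bytes)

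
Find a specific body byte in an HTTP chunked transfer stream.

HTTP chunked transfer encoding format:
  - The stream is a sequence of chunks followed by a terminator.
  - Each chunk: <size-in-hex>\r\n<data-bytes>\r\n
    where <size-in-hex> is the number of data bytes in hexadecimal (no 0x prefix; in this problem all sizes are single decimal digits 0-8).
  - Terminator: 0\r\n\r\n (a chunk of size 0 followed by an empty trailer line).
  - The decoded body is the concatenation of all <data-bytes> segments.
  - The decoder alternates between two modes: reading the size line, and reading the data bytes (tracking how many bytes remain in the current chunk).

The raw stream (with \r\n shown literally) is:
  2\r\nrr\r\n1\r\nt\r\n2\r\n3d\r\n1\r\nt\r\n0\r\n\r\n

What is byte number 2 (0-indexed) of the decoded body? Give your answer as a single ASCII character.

Chunk 1: stream[0..1]='2' size=0x2=2, data at stream[3..5]='rr' -> body[0..2], body so far='rr'
Chunk 2: stream[7..8]='1' size=0x1=1, data at stream[10..11]='t' -> body[2..3], body so far='rrt'
Chunk 3: stream[13..14]='2' size=0x2=2, data at stream[16..18]='3d' -> body[3..5], body so far='rrt3d'
Chunk 4: stream[20..21]='1' size=0x1=1, data at stream[23..24]='t' -> body[5..6], body so far='rrt3dt'
Chunk 5: stream[26..27]='0' size=0 (terminator). Final body='rrt3dt' (6 bytes)
Body byte 2 = 't'

Answer: t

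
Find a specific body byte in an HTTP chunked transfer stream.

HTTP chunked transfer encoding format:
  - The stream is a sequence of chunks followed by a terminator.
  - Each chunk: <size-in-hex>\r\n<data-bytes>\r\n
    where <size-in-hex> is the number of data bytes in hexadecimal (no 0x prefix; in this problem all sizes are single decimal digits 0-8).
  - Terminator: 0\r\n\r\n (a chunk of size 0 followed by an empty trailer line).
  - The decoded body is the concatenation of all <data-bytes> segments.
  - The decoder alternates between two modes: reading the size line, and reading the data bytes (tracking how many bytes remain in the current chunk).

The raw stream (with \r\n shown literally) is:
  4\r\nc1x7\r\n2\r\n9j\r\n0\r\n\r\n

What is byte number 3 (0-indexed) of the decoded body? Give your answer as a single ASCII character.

Answer: 7

Derivation:
Chunk 1: stream[0..1]='4' size=0x4=4, data at stream[3..7]='c1x7' -> body[0..4], body so far='c1x7'
Chunk 2: stream[9..10]='2' size=0x2=2, data at stream[12..14]='9j' -> body[4..6], body so far='c1x79j'
Chunk 3: stream[16..17]='0' size=0 (terminator). Final body='c1x79j' (6 bytes)
Body byte 3 = '7'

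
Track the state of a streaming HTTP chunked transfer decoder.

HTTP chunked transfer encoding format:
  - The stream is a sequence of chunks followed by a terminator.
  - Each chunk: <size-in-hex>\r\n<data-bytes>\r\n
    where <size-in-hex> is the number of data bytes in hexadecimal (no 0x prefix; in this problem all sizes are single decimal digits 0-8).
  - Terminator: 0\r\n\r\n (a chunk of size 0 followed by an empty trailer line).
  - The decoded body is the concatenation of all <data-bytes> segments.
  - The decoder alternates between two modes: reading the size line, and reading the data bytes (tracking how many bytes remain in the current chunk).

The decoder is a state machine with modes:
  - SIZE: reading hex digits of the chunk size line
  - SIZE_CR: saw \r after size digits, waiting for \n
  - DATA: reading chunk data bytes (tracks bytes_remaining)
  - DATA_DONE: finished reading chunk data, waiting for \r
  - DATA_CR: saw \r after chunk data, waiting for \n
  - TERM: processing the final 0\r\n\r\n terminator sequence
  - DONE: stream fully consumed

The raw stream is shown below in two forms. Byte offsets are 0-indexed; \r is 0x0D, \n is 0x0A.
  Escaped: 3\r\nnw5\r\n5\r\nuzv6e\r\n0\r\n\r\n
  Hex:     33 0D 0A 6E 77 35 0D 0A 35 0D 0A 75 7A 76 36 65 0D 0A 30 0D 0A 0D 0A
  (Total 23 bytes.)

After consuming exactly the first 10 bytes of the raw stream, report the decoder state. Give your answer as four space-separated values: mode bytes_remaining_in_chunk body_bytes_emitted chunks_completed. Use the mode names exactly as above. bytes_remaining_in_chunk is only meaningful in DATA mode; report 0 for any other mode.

Answer: SIZE_CR 0 3 1

Derivation:
Byte 0 = '3': mode=SIZE remaining=0 emitted=0 chunks_done=0
Byte 1 = 0x0D: mode=SIZE_CR remaining=0 emitted=0 chunks_done=0
Byte 2 = 0x0A: mode=DATA remaining=3 emitted=0 chunks_done=0
Byte 3 = 'n': mode=DATA remaining=2 emitted=1 chunks_done=0
Byte 4 = 'w': mode=DATA remaining=1 emitted=2 chunks_done=0
Byte 5 = '5': mode=DATA_DONE remaining=0 emitted=3 chunks_done=0
Byte 6 = 0x0D: mode=DATA_CR remaining=0 emitted=3 chunks_done=0
Byte 7 = 0x0A: mode=SIZE remaining=0 emitted=3 chunks_done=1
Byte 8 = '5': mode=SIZE remaining=0 emitted=3 chunks_done=1
Byte 9 = 0x0D: mode=SIZE_CR remaining=0 emitted=3 chunks_done=1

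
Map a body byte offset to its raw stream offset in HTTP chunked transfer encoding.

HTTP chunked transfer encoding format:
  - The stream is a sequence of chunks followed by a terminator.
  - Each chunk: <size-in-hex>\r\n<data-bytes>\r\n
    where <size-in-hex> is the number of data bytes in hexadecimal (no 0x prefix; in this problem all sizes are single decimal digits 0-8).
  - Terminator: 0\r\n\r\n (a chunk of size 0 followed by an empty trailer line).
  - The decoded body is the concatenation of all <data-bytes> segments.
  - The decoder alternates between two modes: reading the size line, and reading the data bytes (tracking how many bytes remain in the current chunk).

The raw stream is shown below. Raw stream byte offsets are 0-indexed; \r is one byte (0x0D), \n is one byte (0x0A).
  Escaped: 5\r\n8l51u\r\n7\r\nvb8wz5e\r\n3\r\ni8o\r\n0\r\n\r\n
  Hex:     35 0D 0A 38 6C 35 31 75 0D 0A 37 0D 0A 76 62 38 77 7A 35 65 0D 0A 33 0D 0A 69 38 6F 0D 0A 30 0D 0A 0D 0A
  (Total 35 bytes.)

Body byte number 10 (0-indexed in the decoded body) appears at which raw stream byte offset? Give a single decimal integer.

Answer: 18

Derivation:
Chunk 1: stream[0..1]='5' size=0x5=5, data at stream[3..8]='8l51u' -> body[0..5], body so far='8l51u'
Chunk 2: stream[10..11]='7' size=0x7=7, data at stream[13..20]='vb8wz5e' -> body[5..12], body so far='8l51uvb8wz5e'
Chunk 3: stream[22..23]='3' size=0x3=3, data at stream[25..28]='i8o' -> body[12..15], body so far='8l51uvb8wz5ei8o'
Chunk 4: stream[30..31]='0' size=0 (terminator). Final body='8l51uvb8wz5ei8o' (15 bytes)
Body byte 10 at stream offset 18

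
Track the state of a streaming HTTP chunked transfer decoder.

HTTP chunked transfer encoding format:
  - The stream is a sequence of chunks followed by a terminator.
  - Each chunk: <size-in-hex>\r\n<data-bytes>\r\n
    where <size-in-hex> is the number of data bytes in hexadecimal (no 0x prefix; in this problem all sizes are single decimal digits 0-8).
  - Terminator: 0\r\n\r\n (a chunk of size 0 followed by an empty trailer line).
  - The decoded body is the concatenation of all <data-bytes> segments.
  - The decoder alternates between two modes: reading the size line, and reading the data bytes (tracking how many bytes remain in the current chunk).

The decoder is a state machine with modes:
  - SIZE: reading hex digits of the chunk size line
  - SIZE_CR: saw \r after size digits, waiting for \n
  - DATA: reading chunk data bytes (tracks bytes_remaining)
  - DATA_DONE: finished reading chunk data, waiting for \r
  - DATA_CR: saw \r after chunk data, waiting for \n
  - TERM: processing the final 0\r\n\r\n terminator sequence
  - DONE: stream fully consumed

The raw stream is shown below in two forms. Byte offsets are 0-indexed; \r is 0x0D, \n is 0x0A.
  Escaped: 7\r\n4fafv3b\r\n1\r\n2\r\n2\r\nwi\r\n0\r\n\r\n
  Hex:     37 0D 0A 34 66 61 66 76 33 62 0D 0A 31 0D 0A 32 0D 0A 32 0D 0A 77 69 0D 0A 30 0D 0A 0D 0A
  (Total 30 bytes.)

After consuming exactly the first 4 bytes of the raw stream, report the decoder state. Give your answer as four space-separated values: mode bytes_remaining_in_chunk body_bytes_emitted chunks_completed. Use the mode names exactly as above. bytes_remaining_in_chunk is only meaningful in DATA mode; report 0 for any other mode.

Answer: DATA 6 1 0

Derivation:
Byte 0 = '7': mode=SIZE remaining=0 emitted=0 chunks_done=0
Byte 1 = 0x0D: mode=SIZE_CR remaining=0 emitted=0 chunks_done=0
Byte 2 = 0x0A: mode=DATA remaining=7 emitted=0 chunks_done=0
Byte 3 = '4': mode=DATA remaining=6 emitted=1 chunks_done=0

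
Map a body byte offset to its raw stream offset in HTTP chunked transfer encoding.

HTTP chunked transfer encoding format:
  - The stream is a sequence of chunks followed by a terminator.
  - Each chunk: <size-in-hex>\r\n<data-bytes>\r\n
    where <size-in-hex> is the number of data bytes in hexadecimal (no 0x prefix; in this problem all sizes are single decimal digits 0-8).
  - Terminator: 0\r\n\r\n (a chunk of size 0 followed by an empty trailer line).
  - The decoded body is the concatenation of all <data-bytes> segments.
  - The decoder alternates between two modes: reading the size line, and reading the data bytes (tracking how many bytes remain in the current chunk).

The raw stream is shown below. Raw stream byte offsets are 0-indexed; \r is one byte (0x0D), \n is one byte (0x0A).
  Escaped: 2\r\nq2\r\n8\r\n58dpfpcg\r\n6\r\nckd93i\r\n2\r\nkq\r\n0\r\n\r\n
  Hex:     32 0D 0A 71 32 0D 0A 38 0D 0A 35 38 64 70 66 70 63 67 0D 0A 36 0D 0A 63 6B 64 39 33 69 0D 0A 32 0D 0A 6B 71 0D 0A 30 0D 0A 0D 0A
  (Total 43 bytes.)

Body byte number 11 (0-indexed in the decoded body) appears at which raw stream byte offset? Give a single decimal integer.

Answer: 24

Derivation:
Chunk 1: stream[0..1]='2' size=0x2=2, data at stream[3..5]='q2' -> body[0..2], body so far='q2'
Chunk 2: stream[7..8]='8' size=0x8=8, data at stream[10..18]='58dpfpcg' -> body[2..10], body so far='q258dpfpcg'
Chunk 3: stream[20..21]='6' size=0x6=6, data at stream[23..29]='ckd93i' -> body[10..16], body so far='q258dpfpcgckd93i'
Chunk 4: stream[31..32]='2' size=0x2=2, data at stream[34..36]='kq' -> body[16..18], body so far='q258dpfpcgckd93ikq'
Chunk 5: stream[38..39]='0' size=0 (terminator). Final body='q258dpfpcgckd93ikq' (18 bytes)
Body byte 11 at stream offset 24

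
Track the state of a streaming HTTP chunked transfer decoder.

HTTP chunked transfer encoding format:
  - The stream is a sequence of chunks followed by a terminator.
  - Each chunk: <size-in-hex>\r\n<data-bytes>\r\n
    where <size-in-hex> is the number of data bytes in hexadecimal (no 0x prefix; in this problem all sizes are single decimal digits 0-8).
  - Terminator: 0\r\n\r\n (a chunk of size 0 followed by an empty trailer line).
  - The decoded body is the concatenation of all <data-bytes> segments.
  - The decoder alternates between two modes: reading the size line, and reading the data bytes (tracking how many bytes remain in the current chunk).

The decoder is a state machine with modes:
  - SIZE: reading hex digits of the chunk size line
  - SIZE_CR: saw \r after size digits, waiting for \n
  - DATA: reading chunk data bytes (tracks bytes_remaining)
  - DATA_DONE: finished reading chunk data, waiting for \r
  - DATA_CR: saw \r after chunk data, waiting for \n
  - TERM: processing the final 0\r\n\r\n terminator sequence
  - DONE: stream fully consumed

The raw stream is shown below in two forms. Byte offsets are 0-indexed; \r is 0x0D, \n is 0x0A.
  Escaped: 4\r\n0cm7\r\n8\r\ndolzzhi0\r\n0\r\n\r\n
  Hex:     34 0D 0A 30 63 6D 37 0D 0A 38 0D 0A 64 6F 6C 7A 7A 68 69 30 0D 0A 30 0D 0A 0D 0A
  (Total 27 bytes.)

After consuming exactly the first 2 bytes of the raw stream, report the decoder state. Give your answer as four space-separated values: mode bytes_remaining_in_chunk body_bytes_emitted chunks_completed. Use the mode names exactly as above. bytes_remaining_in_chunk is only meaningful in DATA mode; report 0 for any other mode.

Answer: SIZE_CR 0 0 0

Derivation:
Byte 0 = '4': mode=SIZE remaining=0 emitted=0 chunks_done=0
Byte 1 = 0x0D: mode=SIZE_CR remaining=0 emitted=0 chunks_done=0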